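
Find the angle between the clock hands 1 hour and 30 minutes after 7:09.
First find the time 1 hour and 30 minutes after 7:09.
Total minutes: 7 x 60 + 9 + 1 x 60 + 30 = 519.
519 mod 720 = 519 minutes = 8:39.
Now compute the angle at 8:39:
Hour hand: 8 x 30 + 39 x 0.5 = 259.5 degrees
Minute hand: 39 x 6 = 234 degrees
Difference: |259.5 - 234| = 25.5 degrees
The angle is 25.5 degrees

Final answer: 25.5 degrees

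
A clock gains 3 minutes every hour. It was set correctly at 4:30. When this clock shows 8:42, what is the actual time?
For every 60 true minutes, the faulty clock advances 63 minutes, so 1 faulty-clock minute corresponds to 60/63 true minutes.
From 4:30 to 8:42 on the faulty dial is 252 minutes.
True elapsed: 252 x 60/63 = 240 minutes = 4 hours.
True time: 4:30 + 4 hours = 8:30.

Final answer: 8:30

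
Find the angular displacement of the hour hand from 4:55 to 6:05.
The hour hand moves 0.5 degrees per minute.
Time elapsed: 6:05 - 4:55 = 70 minutes
Angular displacement: 70 x 0.5 = 35 degrees

Final answer: 35 degrees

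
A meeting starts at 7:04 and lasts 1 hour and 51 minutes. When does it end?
Starting time: 7:04
Adding 51 minutes to 4 minutes: 4 + 51 = 55 minutes
Adding 1 hour: 7 + 1 = 8
Final time: 8:55

Final answer: 8:55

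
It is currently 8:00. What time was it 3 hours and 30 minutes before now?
Starting time: 8:00 = 480 total minutes past 12:00
Subtracting: 3 hours and 30 minutes = 210 minutes
480 - 210 = 270 minutes
= 4 hours and 30 minutes past 12:00 = 4:30

Final answer: 4:30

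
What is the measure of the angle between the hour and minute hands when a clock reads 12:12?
Hour hand position: 0 x 30 + 12 x 0.5 = 6 degrees
Minute hand position: 12 x 6 = 72 degrees
Difference: |6 - 72| = 66 degrees
The angle between the hands is 66 degrees

Final answer: 66 degrees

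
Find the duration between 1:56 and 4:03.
From 1:56 to 4:03:
(4 x 60 + 3) - (1 x 60 + 56) = 243 - 116 = 127 minutes
= 2 hours and 7 minutes

Final answer: 2 hours and 7 minutes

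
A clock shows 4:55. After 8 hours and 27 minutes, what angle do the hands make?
First find the time 8 hours and 27 minutes after 4:55.
Total minutes: 4 x 60 + 55 + 8 x 60 + 27 = 802.
802 mod 720 = 82 minutes = 1:22.
Now compute the angle at 1:22:
Hour hand: 1 x 30 + 22 x 0.5 = 41 degrees
Minute hand: 22 x 6 = 132 degrees
Difference: |41 - 132| = 91 degrees
The angle is 91 degrees

Final answer: 91 degrees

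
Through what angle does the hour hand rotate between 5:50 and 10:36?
The hour hand moves 0.5 degrees per minute.
Time elapsed: 10:36 - 5:50 = 286 minutes
Angular displacement: 286 x 0.5 = 143 degrees

Final answer: 143 degrees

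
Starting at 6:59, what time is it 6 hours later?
Starting time: 6:59
Adding 0 minutes to 59 minutes: 59 + 0 = 59 minutes
Adding 6 hours: 6 + 6 = 12
Final time: 12:59

Final answer: 12:59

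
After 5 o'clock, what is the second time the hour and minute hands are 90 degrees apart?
At t minutes past 5:00, the hour hand is at 30 x 5 + 0.5t degrees and the minute hand is at 6t degrees.
The smaller angle between them is 90 degrees when |30H - 5.5t| = 90 or |30H - 5.5t| = 270.
With H = 5, solve 30 x 5 - 5.5t = +/- target for each target:
  t = (30 x 5 - 90) / 5.5 = 10.91
  t = (30 x 5 + 90) / 5.5 = 43.64
  t = (30 x 5 - 270) / 5.5 = -21.82 (outside (0, 60))
  t = (30 x 5 + 270) / 5.5 = 76.36 (outside (0, 60))
Valid solutions in (0, 60): {10.91, 43.64} minutes.
The second occurrence is t = 43.64 minutes.
The hands form a 90-degree angle at 43.64 minutes past 5:00.

Final answer: 43.64 minutes past 5:00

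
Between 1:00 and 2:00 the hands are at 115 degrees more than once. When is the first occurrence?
At t minutes past 1:00, the hour hand is at 30 x 1 + 0.5t degrees and the minute hand is at 6t degrees.
The smaller angle between them is 115 degrees when |30H - 5.5t| = 115 or |30H - 5.5t| = 245.
With H = 1, solve 30 x 1 - 5.5t = +/- target for each target:
  t = (30 x 1 - 115) / 5.5 = -15.45 (outside (0, 60))
  t = (30 x 1 + 115) / 5.5 = 26.36
  t = (30 x 1 - 245) / 5.5 = -39.09 (outside (0, 60))
  t = (30 x 1 + 245) / 5.5 = 50
Valid solutions in (0, 60): {26.36, 50} minutes.
The first occurrence is t = 26.36 minutes.
The hands form a 115-degree angle at 26.36 minutes past 1:00.

Final answer: 26.36 minutes past 1:00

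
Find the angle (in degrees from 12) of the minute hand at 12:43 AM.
The minute hand moves 6 degrees per minute.
At 12:43: 43 x 6 = 258 degrees

Final answer: 258 degrees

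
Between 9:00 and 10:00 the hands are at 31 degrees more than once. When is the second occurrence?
At t minutes past 9:00, the hour hand is at 30 x 9 + 0.5t degrees and the minute hand is at 6t degrees.
The smaller angle between them is 31 degrees when |30H - 5.5t| = 31 or |30H - 5.5t| = 329.
With H = 9, solve 30 x 9 - 5.5t = +/- target for each target:
  t = (30 x 9 - 31) / 5.5 = 43.45
  t = (30 x 9 + 31) / 5.5 = 54.73
  t = (30 x 9 - 329) / 5.5 = -10.73 (outside (0, 60))
  t = (30 x 9 + 329) / 5.5 = 108.91 (outside (0, 60))
Valid solutions in (0, 60): {43.45, 54.73} minutes.
The second occurrence is t = 54.73 minutes.
The hands form a 31-degree angle at 54.73 minutes past 9:00.

Final answer: 54.73 minutes past 9:00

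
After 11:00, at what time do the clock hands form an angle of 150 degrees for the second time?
At t minutes past 11:00, the hour hand is at 30 x 11 + 0.5t degrees and the minute hand is at 6t degrees.
The smaller angle between them is 150 degrees when |30H - 5.5t| = 150 or |30H - 5.5t| = 210.
With H = 11, solve 30 x 11 - 5.5t = +/- target for each target:
  t = (30 x 11 - 150) / 5.5 = 32.73
  t = (30 x 11 + 150) / 5.5 = 87.27 (outside (0, 60))
  t = (30 x 11 - 210) / 5.5 = 21.82
  t = (30 x 11 + 210) / 5.5 = 98.18 (outside (0, 60))
Valid solutions in (0, 60): {21.82, 32.73} minutes.
The second occurrence is t = 32.73 minutes.
The hands form a 150-degree angle at 32.73 minutes past 11:00.

Final answer: 32.73 minutes past 11:00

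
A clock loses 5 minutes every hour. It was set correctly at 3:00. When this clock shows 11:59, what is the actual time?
For every 60 true minutes, the faulty clock advances 55 minutes, so 1 faulty-clock minute corresponds to 60/55 true minutes.
From 3:00 to 11:59 on the faulty dial is 539 minutes.
True elapsed: 539 x 60/55 = 588 minutes = 9 hours and 48 minutes.
True time: 3:00 + 9 hours and 48 minutes = 12:48.

Final answer: 12:48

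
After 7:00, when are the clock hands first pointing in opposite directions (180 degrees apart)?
For hands to be 180 degrees apart: |30H - 5.5t| = 180
With H = 7: t = (30 x 7 + 180)/5.5 = 70.91 or t = (30 x 7 - 180)/5.5 = 5.45
First valid solution (0 < t < 60): t = 5.45 minutes
The hands are opposite at 5.45 minutes past 7:00.

Final answer: 5.45 minutes past 7:00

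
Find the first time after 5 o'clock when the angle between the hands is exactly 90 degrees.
At t minutes past 5:00, the hour hand is at 30 x 5 + 0.5t degrees and the minute hand is at 6t degrees.
The smaller angle between them is 90 degrees when |30H - 5.5t| = 90 or |30H - 5.5t| = 270.
With H = 5, solve 30 x 5 - 5.5t = +/- target for each target:
  t = (30 x 5 - 90) / 5.5 = 10.91
  t = (30 x 5 + 90) / 5.5 = 43.64
  t = (30 x 5 - 270) / 5.5 = -21.82 (outside (0, 60))
  t = (30 x 5 + 270) / 5.5 = 76.36 (outside (0, 60))
Valid solutions in (0, 60): {10.91, 43.64} minutes.
The first occurrence is t = 10.91 minutes.
The hands form a 90-degree angle at 10.91 minutes past 5:00.

Final answer: 10.91 minutes past 5:00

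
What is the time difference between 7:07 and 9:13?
From 7:07 to 9:13:
(9 x 60 + 13) - (7 x 60 + 7) = 553 - 427 = 126 minutes
= 2 hours and 6 minutes

Final answer: 2 hours and 6 minutes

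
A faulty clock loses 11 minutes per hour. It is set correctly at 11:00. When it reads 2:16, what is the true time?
For every 60 true minutes, the faulty clock advances 49 minutes, so 1 faulty-clock minute corresponds to 60/49 true minutes.
From 11:00 to 2:16 on the faulty dial is 196 minutes.
True elapsed: 196 x 60/49 = 240 minutes = 4 hours.
True time: 11:00 + 4 hours = 3:00.

Final answer: 3:00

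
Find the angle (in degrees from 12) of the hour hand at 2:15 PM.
The hour hand moves 30 degrees per hour and 0.5 degrees per minute.
At 2:15: (2) x 30 + 15 x 0.5 = 60 + 7.5 = 67.5 degrees

Final answer: 67.5 degrees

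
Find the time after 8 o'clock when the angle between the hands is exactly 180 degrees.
For hands to be 180 degrees apart: |30H - 5.5t| = 180
With H = 8: t = (30 x 8 + 180)/5.5 = 76.36 or t = (30 x 8 - 180)/5.5 = 10.91
First valid solution (0 < t < 60): t = 10.91 minutes
The hands are opposite at 10.91 minutes past 8:00.

Final answer: 10.91 minutes past 8:00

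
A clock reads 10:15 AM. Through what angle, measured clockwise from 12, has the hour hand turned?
The hour hand moves 30 degrees per hour and 0.5 degrees per minute.
At 10:15: (10) x 30 + 15 x 0.5 = 300 + 7.5 = 307.5 degrees

Final answer: 307.5 degrees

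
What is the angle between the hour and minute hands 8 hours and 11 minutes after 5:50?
First find the time 8 hours and 11 minutes after 5:50.
Total minutes: 5 x 60 + 50 + 8 x 60 + 11 = 841.
841 mod 720 = 121 minutes = 2:01.
Now compute the angle at 2:01:
Hour hand: 2 x 30 + 1 x 0.5 = 60.5 degrees
Minute hand: 1 x 6 = 6 degrees
Difference: |60.5 - 6| = 54.5 degrees
The angle is 54.5 degrees

Final answer: 54.5 degrees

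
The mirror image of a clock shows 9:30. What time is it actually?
Reflection across the vertical (12-6) axis maps a hand at angle A degrees to (360 - A) degrees, which sends a reading of T minutes past 12:00 to (720 - T) minutes past 12:00.
Mirror reads 9:30 = 570 minutes past 12:00.
Actual time: (720 - 570) mod 720 = 150 minutes = 2:30.

Final answer: 2:30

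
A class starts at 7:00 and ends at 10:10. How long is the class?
From 7:00 to 10:10:
(10 x 60 + 10) - (7 x 60 + 0) = 610 - 420 = 190 minutes
= 3 hours and 10 minutes

Final answer: 3 hours and 10 minutes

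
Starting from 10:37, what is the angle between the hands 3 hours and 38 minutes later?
First find the time 3 hours and 38 minutes after 10:37.
Total minutes: 10 x 60 + 37 + 3 x 60 + 38 = 855.
855 mod 720 = 135 minutes = 2:15.
Now compute the angle at 2:15:
Hour hand: 2 x 30 + 15 x 0.5 = 67.5 degrees
Minute hand: 15 x 6 = 90 degrees
Difference: |67.5 - 90| = 22.5 degrees
The angle is 22.5 degrees

Final answer: 22.5 degrees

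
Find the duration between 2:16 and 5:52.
From 2:16 to 5:52:
(5 x 60 + 52) - (2 x 60 + 16) = 352 - 136 = 216 minutes
= 3 hours and 36 minutes

Final answer: 3 hours and 36 minutes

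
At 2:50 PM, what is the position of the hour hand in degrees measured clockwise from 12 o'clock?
The hour hand moves 30 degrees per hour and 0.5 degrees per minute.
At 2:50: (2) x 30 + 50 x 0.5 = 60 + 25 = 85 degrees

Final answer: 85 degrees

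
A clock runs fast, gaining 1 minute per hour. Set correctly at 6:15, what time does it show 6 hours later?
For every 60 true minutes, the faulty clock advances 60 + 1 = 61 minutes.
True elapsed: 6 hours = 360 minutes.
Faulty clock advances: 360 x 61/60 = 366 minutes (drift: 6 minutes ahead).
Shown time: 6:15 + 366 minutes = 12:21.

Final answer: 12:21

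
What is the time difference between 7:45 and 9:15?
From 7:45 to 9:15:
(9 x 60 + 15) - (7 x 60 + 45) = 555 - 465 = 90 minutes
= 1 hour and 30 minutes

Final answer: 1 hour and 30 minutes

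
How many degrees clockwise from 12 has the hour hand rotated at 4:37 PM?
The hour hand moves 30 degrees per hour and 0.5 degrees per minute.
At 4:37: (4) x 30 + 37 x 0.5 = 120 + 18.5 = 138.5 degrees

Final answer: 138.5 degrees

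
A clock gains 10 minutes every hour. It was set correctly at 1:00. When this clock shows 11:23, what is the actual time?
For every 60 true minutes, the faulty clock advances 70 minutes, so 1 faulty-clock minute corresponds to 60/70 true minutes.
From 1:00 to 11:23 on the faulty dial is 623 minutes.
True elapsed: 623 x 60/70 = 534 minutes = 8 hours and 54 minutes.
True time: 1:00 + 8 hours and 54 minutes = 9:54.

Final answer: 9:54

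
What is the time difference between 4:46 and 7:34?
From 4:46 to 7:34:
(7 x 60 + 34) - (4 x 60 + 46) = 454 - 286 = 168 minutes
= 2 hours and 48 minutes

Final answer: 2 hours and 48 minutes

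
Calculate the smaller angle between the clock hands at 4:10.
Hour hand position: 4 x 30 + 10 x 0.5 = 125 degrees
Minute hand position: 10 x 6 = 60 degrees
Difference: |125 - 60| = 65 degrees
The angle between the hands is 65 degrees

Final answer: 65 degrees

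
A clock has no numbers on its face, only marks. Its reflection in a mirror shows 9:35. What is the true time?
Reflection across the vertical (12-6) axis maps a hand at angle A degrees to (360 - A) degrees, which sends a reading of T minutes past 12:00 to (720 - T) minutes past 12:00.
Mirror reads 9:35 = 575 minutes past 12:00.
Actual time: (720 - 575) mod 720 = 145 minutes = 2:25.

Final answer: 2:25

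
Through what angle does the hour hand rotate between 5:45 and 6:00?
The hour hand moves 0.5 degrees per minute.
Time elapsed: 6:00 - 5:45 = 15 minutes
Angular displacement: 15 x 0.5 = 7.5 degrees

Final answer: 7.5 degrees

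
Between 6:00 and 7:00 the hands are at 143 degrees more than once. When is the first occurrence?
At t minutes past 6:00, the hour hand is at 30 x 6 + 0.5t degrees and the minute hand is at 6t degrees.
The smaller angle between them is 143 degrees when |30H - 5.5t| = 143 or |30H - 5.5t| = 217.
With H = 6, solve 30 x 6 - 5.5t = +/- target for each target:
  t = (30 x 6 - 143) / 5.5 = 6.73
  t = (30 x 6 + 143) / 5.5 = 58.73
  t = (30 x 6 - 217) / 5.5 = -6.73 (outside (0, 60))
  t = (30 x 6 + 217) / 5.5 = 72.18 (outside (0, 60))
Valid solutions in (0, 60): {6.73, 58.73} minutes.
The first occurrence is t = 6.73 minutes.
The hands form a 143-degree angle at 6.73 minutes past 6:00.

Final answer: 6.73 minutes past 6:00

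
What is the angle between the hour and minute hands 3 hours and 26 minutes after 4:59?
First find the time 3 hours and 26 minutes after 4:59.
Total minutes: 4 x 60 + 59 + 3 x 60 + 26 = 505.
505 mod 720 = 505 minutes = 8:25.
Now compute the angle at 8:25:
Hour hand: 8 x 30 + 25 x 0.5 = 252.5 degrees
Minute hand: 25 x 6 = 150 degrees
Difference: |252.5 - 150| = 102.5 degrees
The angle is 102.5 degrees

Final answer: 102.5 degrees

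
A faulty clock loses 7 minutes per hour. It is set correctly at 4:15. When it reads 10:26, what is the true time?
For every 60 true minutes, the faulty clock advances 53 minutes, so 1 faulty-clock minute corresponds to 60/53 true minutes.
From 4:15 to 10:26 on the faulty dial is 371 minutes.
True elapsed: 371 x 60/53 = 420 minutes = 7 hours.
True time: 4:15 + 7 hours = 11:15.

Final answer: 11:15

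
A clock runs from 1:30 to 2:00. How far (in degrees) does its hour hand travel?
The hour hand moves 0.5 degrees per minute.
Time elapsed: 2:00 - 1:30 = 30 minutes
Angular displacement: 30 x 0.5 = 15 degrees

Final answer: 15 degrees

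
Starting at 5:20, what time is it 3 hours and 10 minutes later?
Starting time: 5:20
Adding 10 minutes to 20 minutes: 20 + 10 = 30 minutes
Adding 3 hours: 5 + 3 = 8
Final time: 8:30

Final answer: 8:30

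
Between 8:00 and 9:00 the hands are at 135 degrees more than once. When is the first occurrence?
At t minutes past 8:00, the hour hand is at 30 x 8 + 0.5t degrees and the minute hand is at 6t degrees.
The smaller angle between them is 135 degrees when |30H - 5.5t| = 135 or |30H - 5.5t| = 225.
With H = 8, solve 30 x 8 - 5.5t = +/- target for each target:
  t = (30 x 8 - 135) / 5.5 = 19.09
  t = (30 x 8 + 135) / 5.5 = 68.18 (outside (0, 60))
  t = (30 x 8 - 225) / 5.5 = 2.73
  t = (30 x 8 + 225) / 5.5 = 84.55 (outside (0, 60))
Valid solutions in (0, 60): {2.73, 19.09} minutes.
The first occurrence is t = 2.73 minutes.
The hands form a 135-degree angle at 2.73 minutes past 8:00.

Final answer: 2.73 minutes past 8:00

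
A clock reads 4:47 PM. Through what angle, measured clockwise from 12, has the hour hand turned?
The hour hand moves 30 degrees per hour and 0.5 degrees per minute.
At 4:47: (4) x 30 + 47 x 0.5 = 120 + 23.5 = 143.5 degrees

Final answer: 143.5 degrees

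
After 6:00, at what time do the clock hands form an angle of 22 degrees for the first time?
At t minutes past 6:00, the hour hand is at 30 x 6 + 0.5t degrees and the minute hand is at 6t degrees.
The smaller angle between them is 22 degrees when |30H - 5.5t| = 22 or |30H - 5.5t| = 338.
With H = 6, solve 30 x 6 - 5.5t = +/- target for each target:
  t = (30 x 6 - 22) / 5.5 = 28.73
  t = (30 x 6 + 22) / 5.5 = 36.73
  t = (30 x 6 - 338) / 5.5 = -28.73 (outside (0, 60))
  t = (30 x 6 + 338) / 5.5 = 94.18 (outside (0, 60))
Valid solutions in (0, 60): {28.73, 36.73} minutes.
The first occurrence is t = 28.73 minutes.
The hands form a 22-degree angle at 28.73 minutes past 6:00.

Final answer: 28.73 minutes past 6:00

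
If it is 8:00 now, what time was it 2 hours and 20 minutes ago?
Starting time: 8:00 = 480 total minutes past 12:00
Subtracting: 2 hours and 20 minutes = 140 minutes
480 - 140 = 340 minutes
= 5 hours and 40 minutes past 12:00 = 5:40

Final answer: 5:40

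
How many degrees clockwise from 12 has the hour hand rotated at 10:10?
The hour hand moves 30 degrees per hour and 0.5 degrees per minute.
At 10:10: (10) x 30 + 10 x 0.5 = 300 + 5 = 305 degrees

Final answer: 305 degrees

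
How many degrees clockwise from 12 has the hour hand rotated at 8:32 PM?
The hour hand moves 30 degrees per hour and 0.5 degrees per minute.
At 8:32: (8) x 30 + 32 x 0.5 = 240 + 16 = 256 degrees

Final answer: 256 degrees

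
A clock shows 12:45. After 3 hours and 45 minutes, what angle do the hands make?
First find the time 3 hours and 45 minutes after 12:45.
Total minutes: 12 x 60 + 45 + 3 x 60 + 45 = 990.
990 mod 720 = 270 minutes = 4:30.
Now compute the angle at 4:30:
Hour hand: 4 x 30 + 30 x 0.5 = 135 degrees
Minute hand: 30 x 6 = 180 degrees
Difference: |135 - 180| = 45 degrees
The angle is 45 degrees

Final answer: 45 degrees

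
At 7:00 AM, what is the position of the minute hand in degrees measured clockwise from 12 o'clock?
The minute hand moves 6 degrees per minute.
At 7:00: 0 x 6 = 0 degrees

Final answer: 0 degrees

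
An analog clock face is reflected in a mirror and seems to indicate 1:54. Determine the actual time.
Reflection across the vertical (12-6) axis maps a hand at angle A degrees to (360 - A) degrees, which sends a reading of T minutes past 12:00 to (720 - T) minutes past 12:00.
Mirror reads 1:54 = 114 minutes past 12:00.
Actual time: (720 - 114) mod 720 = 606 minutes = 10:06.

Final answer: 10:06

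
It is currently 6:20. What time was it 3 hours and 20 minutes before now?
Starting time: 6:20 = 380 total minutes past 12:00
Subtracting: 3 hours and 20 minutes = 200 minutes
380 - 200 = 180 minutes
= 3 hours past 12:00 = 3:00

Final answer: 3:00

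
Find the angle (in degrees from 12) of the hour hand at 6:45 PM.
The hour hand moves 30 degrees per hour and 0.5 degrees per minute.
At 6:45: (6) x 30 + 45 x 0.5 = 180 + 22.5 = 202.5 degrees

Final answer: 202.5 degrees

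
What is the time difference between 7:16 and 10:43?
From 7:16 to 10:43:
(10 x 60 + 43) - (7 x 60 + 16) = 643 - 436 = 207 minutes
= 3 hours and 27 minutes

Final answer: 3 hours and 27 minutes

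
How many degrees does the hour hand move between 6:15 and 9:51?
The hour hand moves 0.5 degrees per minute.
Time elapsed: 9:51 - 6:15 = 216 minutes
Angular displacement: 216 x 0.5 = 108 degrees

Final answer: 108 degrees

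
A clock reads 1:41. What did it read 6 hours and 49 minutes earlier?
Starting time: 1:41 = 101 total minutes past 12:00
Subtracting: 6 hours and 49 minutes = 409 minutes
101 - 409 = -308 (negative, add 12 hours = 720) = 412 minutes
= 6 hours and 52 minutes past 12:00 = 6:52

Final answer: 6:52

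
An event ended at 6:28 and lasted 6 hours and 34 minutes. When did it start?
Starting time: 6:28 = 388 total minutes past 12:00
Subtracting: 6 hours and 34 minutes = 394 minutes
388 - 394 = -6 (negative, add 12 hours = 720) = 714 minutes
= 11 hours and 54 minutes past 12:00 = 11:54

Final answer: 11:54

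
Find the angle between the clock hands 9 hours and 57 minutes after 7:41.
First find the time 9 hours and 57 minutes after 7:41.
Total minutes: 7 x 60 + 41 + 9 x 60 + 57 = 1058.
1058 mod 720 = 338 minutes = 5:38.
Now compute the angle at 5:38:
Hour hand: 5 x 30 + 38 x 0.5 = 169 degrees
Minute hand: 38 x 6 = 228 degrees
Difference: |169 - 228| = 59 degrees
The angle is 59 degrees

Final answer: 59 degrees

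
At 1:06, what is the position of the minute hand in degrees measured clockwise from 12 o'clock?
The minute hand moves 6 degrees per minute.
At 1:06: 6 x 6 = 36 degrees

Final answer: 36 degrees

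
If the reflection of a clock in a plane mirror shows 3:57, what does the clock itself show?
Reflection across the vertical (12-6) axis maps a hand at angle A degrees to (360 - A) degrees, which sends a reading of T minutes past 12:00 to (720 - T) minutes past 12:00.
Mirror reads 3:57 = 237 minutes past 12:00.
Actual time: (720 - 237) mod 720 = 483 minutes = 8:03.

Final answer: 8:03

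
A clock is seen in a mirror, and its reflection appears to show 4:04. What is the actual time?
Reflection across the vertical (12-6) axis maps a hand at angle A degrees to (360 - A) degrees, which sends a reading of T minutes past 12:00 to (720 - T) minutes past 12:00.
Mirror reads 4:04 = 244 minutes past 12:00.
Actual time: (720 - 244) mod 720 = 476 minutes = 7:56.

Final answer: 7:56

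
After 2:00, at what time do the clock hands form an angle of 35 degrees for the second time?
At t minutes past 2:00, the hour hand is at 30 x 2 + 0.5t degrees and the minute hand is at 6t degrees.
The smaller angle between them is 35 degrees when |30H - 5.5t| = 35 or |30H - 5.5t| = 325.
With H = 2, solve 30 x 2 - 5.5t = +/- target for each target:
  t = (30 x 2 - 35) / 5.5 = 4.55
  t = (30 x 2 + 35) / 5.5 = 17.27
  t = (30 x 2 - 325) / 5.5 = -48.18 (outside (0, 60))
  t = (30 x 2 + 325) / 5.5 = 70 (outside (0, 60))
Valid solutions in (0, 60): {4.55, 17.27} minutes.
The second occurrence is t = 17.27 minutes.
The hands form a 35-degree angle at 17.27 minutes past 2:00.

Final answer: 17.27 minutes past 2:00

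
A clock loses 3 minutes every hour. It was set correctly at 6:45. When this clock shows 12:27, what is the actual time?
For every 60 true minutes, the faulty clock advances 57 minutes, so 1 faulty-clock minute corresponds to 60/57 true minutes.
From 6:45 to 12:27 on the faulty dial is 342 minutes.
True elapsed: 342 x 60/57 = 360 minutes = 6 hours.
True time: 6:45 + 6 hours = 12:45.

Final answer: 12:45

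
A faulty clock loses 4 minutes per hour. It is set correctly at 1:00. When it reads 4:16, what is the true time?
For every 60 true minutes, the faulty clock advances 56 minutes, so 1 faulty-clock minute corresponds to 60/56 true minutes.
From 1:00 to 4:16 on the faulty dial is 196 minutes.
True elapsed: 196 x 60/56 = 210 minutes = 3 hours and 30 minutes.
True time: 1:00 + 3 hours and 30 minutes = 4:30.

Final answer: 4:30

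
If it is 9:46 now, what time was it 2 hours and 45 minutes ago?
Starting time: 9:46 = 586 total minutes past 12:00
Subtracting: 2 hours and 45 minutes = 165 minutes
586 - 165 = 421 minutes
= 7 hours and 1 minute past 12:00 = 7:01

Final answer: 7:01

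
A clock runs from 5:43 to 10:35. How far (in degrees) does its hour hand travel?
The hour hand moves 0.5 degrees per minute.
Time elapsed: 10:35 - 5:43 = 292 minutes
Angular displacement: 292 x 0.5 = 146 degrees

Final answer: 146 degrees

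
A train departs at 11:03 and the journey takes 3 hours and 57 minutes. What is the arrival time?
Starting time: 11:03
Adding 57 minutes to 3 minutes: 3 + 57 = 60 minutes = 1 hour
Adding 3 hours: 11 + 3 + 1 (carry) = 15 - 12 = 3
Final time: 3:00

Final answer: 3:00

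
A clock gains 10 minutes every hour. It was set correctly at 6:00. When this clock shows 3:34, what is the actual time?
For every 60 true minutes, the faulty clock advances 70 minutes, so 1 faulty-clock minute corresponds to 60/70 true minutes.
From 6:00 to 3:34 on the faulty dial is 574 minutes.
True elapsed: 574 x 60/70 = 492 minutes = 8 hours and 12 minutes.
True time: 6:00 + 8 hours and 12 minutes = 2:12.

Final answer: 2:12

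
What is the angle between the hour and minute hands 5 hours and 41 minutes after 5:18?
First find the time 5 hours and 41 minutes after 5:18.
Total minutes: 5 x 60 + 18 + 5 x 60 + 41 = 659.
659 mod 720 = 659 minutes = 10:59.
Now compute the angle at 10:59:
Hour hand: 10 x 30 + 59 x 0.5 = 329.5 degrees
Minute hand: 59 x 6 = 354 degrees
Difference: |329.5 - 354| = 24.5 degrees
The angle is 24.5 degrees

Final answer: 24.5 degrees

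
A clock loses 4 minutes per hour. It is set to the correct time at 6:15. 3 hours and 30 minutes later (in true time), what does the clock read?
For every 60 true minutes, the faulty clock advances 60 - 4 = 56 minutes.
True elapsed: 3 hours and 30 minutes = 210 minutes.
Faulty clock advances: 210 x 56/60 = 196 minutes (drift: 14 minutes behind).
Shown time: 6:15 + 196 minutes = 9:31.

Final answer: 9:31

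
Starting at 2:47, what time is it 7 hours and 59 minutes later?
Starting time: 2:47
Adding 59 minutes to 47 minutes: 47 + 59 = 106 minutes = 1 hour and 46 minutes
Adding 7 hours: 2 + 7 + 1 (carry) = 10
Final time: 10:46

Final answer: 10:46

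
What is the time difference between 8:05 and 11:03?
From 8:05 to 11:03:
(11 x 60 + 3) - (8 x 60 + 5) = 663 - 485 = 178 minutes
= 2 hours and 58 minutes

Final answer: 2 hours and 58 minutes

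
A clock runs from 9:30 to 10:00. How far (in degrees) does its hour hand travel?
The hour hand moves 0.5 degrees per minute.
Time elapsed: 10:00 - 9:30 = 30 minutes
Angular displacement: 30 x 0.5 = 15 degrees

Final answer: 15 degrees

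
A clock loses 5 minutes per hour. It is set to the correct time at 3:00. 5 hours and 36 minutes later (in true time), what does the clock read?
For every 60 true minutes, the faulty clock advances 60 - 5 = 55 minutes.
True elapsed: 5 hours and 36 minutes = 336 minutes.
Faulty clock advances: 336 x 55/60 = 308 minutes (drift: 28 minutes behind).
Shown time: 3:00 + 308 minutes = 8:08.

Final answer: 8:08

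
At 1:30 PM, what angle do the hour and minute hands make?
Hour hand position: 1 x 30 + 30 x 0.5 = 45 degrees
Minute hand position: 30 x 6 = 180 degrees
Difference: |45 - 180| = 135 degrees
The angle between the hands is 135 degrees

Final answer: 135 degrees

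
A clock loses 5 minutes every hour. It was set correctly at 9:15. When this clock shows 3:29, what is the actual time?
For every 60 true minutes, the faulty clock advances 55 minutes, so 1 faulty-clock minute corresponds to 60/55 true minutes.
From 9:15 to 3:29 on the faulty dial is 374 minutes.
True elapsed: 374 x 60/55 = 408 minutes = 6 hours and 48 minutes.
True time: 9:15 + 6 hours and 48 minutes = 4:03.

Final answer: 4:03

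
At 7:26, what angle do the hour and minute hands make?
Hour hand position: 7 x 30 + 26 x 0.5 = 223 degrees
Minute hand position: 26 x 6 = 156 degrees
Difference: |223 - 156| = 67 degrees
The angle between the hands is 67 degrees

Final answer: 67 degrees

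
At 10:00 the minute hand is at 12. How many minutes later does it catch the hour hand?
The minute hand gains 5.5 degrees per minute on the hour hand.
At 10:00, the hour hand is at 300 degrees and the minute hand is at 0 degrees.
The gap is 300 degrees. Time to close: 300/5.5 = 60 x 10/11 = 54.55 minutes.
The hands overlap at 54.55 minutes past 10:00.

Final answer: 54.55 minutes past 10:00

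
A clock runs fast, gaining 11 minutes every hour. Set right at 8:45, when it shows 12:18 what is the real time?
For every 60 true minutes, the faulty clock advances 71 minutes, so 1 faulty-clock minute corresponds to 60/71 true minutes.
From 8:45 to 12:18 on the faulty dial is 213 minutes.
True elapsed: 213 x 60/71 = 180 minutes = 3 hours.
True time: 8:45 + 3 hours = 11:45.

Final answer: 11:45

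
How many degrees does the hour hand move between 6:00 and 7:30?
The hour hand moves 0.5 degrees per minute.
Time elapsed: 7:30 - 6:00 = 90 minutes
Angular displacement: 90 x 0.5 = 45 degrees

Final answer: 45 degrees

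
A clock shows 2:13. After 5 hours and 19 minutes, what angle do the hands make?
First find the time 5 hours and 19 minutes after 2:13.
Total minutes: 2 x 60 + 13 + 5 x 60 + 19 = 452.
452 mod 720 = 452 minutes = 7:32.
Now compute the angle at 7:32:
Hour hand: 7 x 30 + 32 x 0.5 = 226 degrees
Minute hand: 32 x 6 = 192 degrees
Difference: |226 - 192| = 34 degrees
The angle is 34 degrees

Final answer: 34 degrees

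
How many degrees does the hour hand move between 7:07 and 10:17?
The hour hand moves 0.5 degrees per minute.
Time elapsed: 10:17 - 7:07 = 190 minutes
Angular displacement: 190 x 0.5 = 95 degrees

Final answer: 95 degrees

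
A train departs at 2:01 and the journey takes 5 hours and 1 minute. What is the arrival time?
Starting time: 2:01
Adding 1 minute to 1 minute: 1 + 1 = 2 minutes
Adding 5 hours: 2 + 5 = 7
Final time: 7:02

Final answer: 7:02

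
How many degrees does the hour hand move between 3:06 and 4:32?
The hour hand moves 0.5 degrees per minute.
Time elapsed: 4:32 - 3:06 = 86 minutes
Angular displacement: 86 x 0.5 = 43 degrees

Final answer: 43 degrees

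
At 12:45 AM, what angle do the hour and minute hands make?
Hour hand position: 0 x 30 + 45 x 0.5 = 22.5 degrees
Minute hand position: 45 x 6 = 270 degrees
Difference: |22.5 - 270| = 247.5 degrees
Since 247.5 > 180, the smaller angle is 360 - 247.5 = 112.5 degrees

Final answer: 112.5 degrees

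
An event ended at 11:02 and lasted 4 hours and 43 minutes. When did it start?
Starting time: 11:02 = 662 total minutes past 12:00
Subtracting: 4 hours and 43 minutes = 283 minutes
662 - 283 = 379 minutes
= 6 hours and 19 minutes past 12:00 = 6:19

Final answer: 6:19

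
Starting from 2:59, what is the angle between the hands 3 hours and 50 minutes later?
First find the time 3 hours and 50 minutes after 2:59.
Total minutes: 2 x 60 + 59 + 3 x 60 + 50 = 409.
409 mod 720 = 409 minutes = 6:49.
Now compute the angle at 6:49:
Hour hand: 6 x 30 + 49 x 0.5 = 204.5 degrees
Minute hand: 49 x 6 = 294 degrees
Difference: |204.5 - 294| = 89.5 degrees
The angle is 89.5 degrees

Final answer: 89.5 degrees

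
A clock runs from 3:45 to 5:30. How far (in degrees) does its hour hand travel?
The hour hand moves 0.5 degrees per minute.
Time elapsed: 5:30 - 3:45 = 105 minutes
Angular displacement: 105 x 0.5 = 52.5 degrees

Final answer: 52.5 degrees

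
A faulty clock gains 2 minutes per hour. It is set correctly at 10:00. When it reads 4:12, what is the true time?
For every 60 true minutes, the faulty clock advances 62 minutes, so 1 faulty-clock minute corresponds to 60/62 true minutes.
From 10:00 to 4:12 on the faulty dial is 372 minutes.
True elapsed: 372 x 60/62 = 360 minutes = 6 hours.
True time: 10:00 + 6 hours = 4:00.

Final answer: 4:00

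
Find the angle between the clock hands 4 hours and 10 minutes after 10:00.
First find the time 4 hours and 10 minutes after 10:00.
Total minutes: 10 x 60 + 0 + 4 x 60 + 10 = 850.
850 mod 720 = 130 minutes = 2:10.
Now compute the angle at 2:10:
Hour hand: 2 x 30 + 10 x 0.5 = 65 degrees
Minute hand: 10 x 6 = 60 degrees
Difference: |65 - 60| = 5 degrees
The angle is 5 degrees

Final answer: 5 degrees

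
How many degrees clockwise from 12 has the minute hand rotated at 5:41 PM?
The minute hand moves 6 degrees per minute.
At 5:41: 41 x 6 = 246 degrees

Final answer: 246 degrees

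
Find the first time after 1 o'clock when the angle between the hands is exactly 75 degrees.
At t minutes past 1:00, the hour hand is at 30 x 1 + 0.5t degrees and the minute hand is at 6t degrees.
The smaller angle between them is 75 degrees when |30H - 5.5t| = 75 or |30H - 5.5t| = 285.
With H = 1, solve 30 x 1 - 5.5t = +/- target for each target:
  t = (30 x 1 - 75) / 5.5 = -8.18 (outside (0, 60))
  t = (30 x 1 + 75) / 5.5 = 19.09
  t = (30 x 1 - 285) / 5.5 = -46.36 (outside (0, 60))
  t = (30 x 1 + 285) / 5.5 = 57.27
Valid solutions in (0, 60): {19.09, 57.27} minutes.
The first occurrence is t = 19.09 minutes.
The hands form a 75-degree angle at 19.09 minutes past 1:00.

Final answer: 19.09 minutes past 1:00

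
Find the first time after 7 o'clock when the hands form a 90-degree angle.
At t minutes past 7:00, the hour hand is at 30 x 7 + 0.5t degrees and the minute hand is at 6t degrees.
The smaller angle between them is 90 degrees when |30H - 5.5t| = 90 or |30H - 5.5t| = 270.
With H = 7, solve 30 x 7 - 5.5t = +/- target for each target:
  t = (30 x 7 - 90) / 5.5 = 21.82
  t = (30 x 7 + 90) / 5.5 = 54.55
  t = (30 x 7 - 270) / 5.5 = -10.91 (outside (0, 60))
  t = (30 x 7 + 270) / 5.5 = 87.27 (outside (0, 60))
Valid solutions in (0, 60): {21.82, 54.55} minutes.
First occurrence: t = 21.82 minutes.
The hands are at right angles at 21.82 minutes past 7:00.

Final answer: 21.82 minutes past 7:00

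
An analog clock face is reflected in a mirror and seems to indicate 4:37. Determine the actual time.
Reflection across the vertical (12-6) axis maps a hand at angle A degrees to (360 - A) degrees, which sends a reading of T minutes past 12:00 to (720 - T) minutes past 12:00.
Mirror reads 4:37 = 277 minutes past 12:00.
Actual time: (720 - 277) mod 720 = 443 minutes = 7:23.

Final answer: 7:23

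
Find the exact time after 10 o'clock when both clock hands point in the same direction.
The minute hand gains 5.5 degrees per minute on the hour hand.
At 10:00, the hour hand is at 300 degrees and the minute hand is at 0 degrees.
The gap is 300 degrees. Time to close: 300/5.5 = 60 x 10/11 = 54.55 minutes.
The hands overlap at 54.55 minutes past 10:00.

Final answer: 54.55 minutes past 10:00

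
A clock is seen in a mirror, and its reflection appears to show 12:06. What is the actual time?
Reflection across the vertical (12-6) axis maps a hand at angle A degrees to (360 - A) degrees, which sends a reading of T minutes past 12:00 to (720 - T) minutes past 12:00.
Mirror reads 12:06 = 6 minutes past 12:00.
Actual time: (720 - 6) mod 720 = 714 minutes = 11:54.

Final answer: 11:54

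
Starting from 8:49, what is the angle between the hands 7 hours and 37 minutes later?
First find the time 7 hours and 37 minutes after 8:49.
Total minutes: 8 x 60 + 49 + 7 x 60 + 37 = 986.
986 mod 720 = 266 minutes = 4:26.
Now compute the angle at 4:26:
Hour hand: 4 x 30 + 26 x 0.5 = 133 degrees
Minute hand: 26 x 6 = 156 degrees
Difference: |133 - 156| = 23 degrees
The angle is 23 degrees

Final answer: 23 degrees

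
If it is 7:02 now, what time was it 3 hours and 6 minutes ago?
Starting time: 7:02 = 422 total minutes past 12:00
Subtracting: 3 hours and 6 minutes = 186 minutes
422 - 186 = 236 minutes
= 3 hours and 56 minutes past 12:00 = 3:56

Final answer: 3:56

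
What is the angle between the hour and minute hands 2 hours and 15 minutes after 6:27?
First find the time 2 hours and 15 minutes after 6:27.
Total minutes: 6 x 60 + 27 + 2 x 60 + 15 = 522.
522 mod 720 = 522 minutes = 8:42.
Now compute the angle at 8:42:
Hour hand: 8 x 30 + 42 x 0.5 = 261 degrees
Minute hand: 42 x 6 = 252 degrees
Difference: |261 - 252| = 9 degrees
The angle is 9 degrees

Final answer: 9 degrees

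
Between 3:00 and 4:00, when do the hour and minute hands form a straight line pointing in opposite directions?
For hands to be 180 degrees apart: |30H - 5.5t| = 180
With H = 3: t = (30 x 3 + 180)/5.5 = 49.09 or t = (30 x 3 - 180)/5.5 = -16.36
First valid solution (0 < t < 60): t = 49.09 minutes
The hands are opposite at 49.09 minutes past 3:00.

Final answer: 49.09 minutes past 3:00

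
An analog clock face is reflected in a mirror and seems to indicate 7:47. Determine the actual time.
Reflection across the vertical (12-6) axis maps a hand at angle A degrees to (360 - A) degrees, which sends a reading of T minutes past 12:00 to (720 - T) minutes past 12:00.
Mirror reads 7:47 = 467 minutes past 12:00.
Actual time: (720 - 467) mod 720 = 253 minutes = 4:13.

Final answer: 4:13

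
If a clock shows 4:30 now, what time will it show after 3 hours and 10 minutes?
Starting time: 4:30
Adding 10 minutes to 30 minutes: 30 + 10 = 40 minutes
Adding 3 hours: 4 + 3 = 7
Final time: 7:40

Final answer: 7:40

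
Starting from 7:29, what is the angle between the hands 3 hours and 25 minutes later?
First find the time 3 hours and 25 minutes after 7:29.
Total minutes: 7 x 60 + 29 + 3 x 60 + 25 = 654.
654 mod 720 = 654 minutes = 10:54.
Now compute the angle at 10:54:
Hour hand: 10 x 30 + 54 x 0.5 = 327 degrees
Minute hand: 54 x 6 = 324 degrees
Difference: |327 - 324| = 3 degrees
The angle is 3 degrees

Final answer: 3 degrees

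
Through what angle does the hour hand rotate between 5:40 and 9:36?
The hour hand moves 0.5 degrees per minute.
Time elapsed: 9:36 - 5:40 = 236 minutes
Angular displacement: 236 x 0.5 = 118 degrees

Final answer: 118 degrees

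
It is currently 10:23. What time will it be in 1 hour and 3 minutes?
Starting time: 10:23
Adding 3 minutes to 23 minutes: 23 + 3 = 26 minutes
Adding 1 hour: 10 + 1 = 11
Final time: 11:26

Final answer: 11:26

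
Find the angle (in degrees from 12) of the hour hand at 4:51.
The hour hand moves 30 degrees per hour and 0.5 degrees per minute.
At 4:51: (4) x 30 + 51 x 0.5 = 120 + 25.5 = 145.5 degrees

Final answer: 145.5 degrees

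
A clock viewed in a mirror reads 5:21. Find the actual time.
Reflection across the vertical (12-6) axis maps a hand at angle A degrees to (360 - A) degrees, which sends a reading of T minutes past 12:00 to (720 - T) minutes past 12:00.
Mirror reads 5:21 = 321 minutes past 12:00.
Actual time: (720 - 321) mod 720 = 399 minutes = 6:39.

Final answer: 6:39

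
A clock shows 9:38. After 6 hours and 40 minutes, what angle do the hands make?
First find the time 6 hours and 40 minutes after 9:38.
Total minutes: 9 x 60 + 38 + 6 x 60 + 40 = 978.
978 mod 720 = 258 minutes = 4:18.
Now compute the angle at 4:18:
Hour hand: 4 x 30 + 18 x 0.5 = 129 degrees
Minute hand: 18 x 6 = 108 degrees
Difference: |129 - 108| = 21 degrees
The angle is 21 degrees

Final answer: 21 degrees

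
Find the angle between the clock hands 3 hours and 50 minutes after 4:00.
First find the time 3 hours and 50 minutes after 4:00.
Total minutes: 4 x 60 + 0 + 3 x 60 + 50 = 470.
470 mod 720 = 470 minutes = 7:50.
Now compute the angle at 7:50:
Hour hand: 7 x 30 + 50 x 0.5 = 235 degrees
Minute hand: 50 x 6 = 300 degrees
Difference: |235 - 300| = 65 degrees
The angle is 65 degrees

Final answer: 65 degrees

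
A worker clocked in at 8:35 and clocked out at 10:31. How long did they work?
From 8:35 to 10:31:
(10 x 60 + 31) - (8 x 60 + 35) = 631 - 515 = 116 minutes
= 1 hour and 56 minutes

Final answer: 1 hour and 56 minutes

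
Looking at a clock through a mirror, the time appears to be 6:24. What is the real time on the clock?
Reflection across the vertical (12-6) axis maps a hand at angle A degrees to (360 - A) degrees, which sends a reading of T minutes past 12:00 to (720 - T) minutes past 12:00.
Mirror reads 6:24 = 384 minutes past 12:00.
Actual time: (720 - 384) mod 720 = 336 minutes = 5:36.

Final answer: 5:36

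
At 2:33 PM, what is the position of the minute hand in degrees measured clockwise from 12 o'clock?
The minute hand moves 6 degrees per minute.
At 2:33: 33 x 6 = 198 degrees

Final answer: 198 degrees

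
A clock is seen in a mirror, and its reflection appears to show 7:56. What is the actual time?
Reflection across the vertical (12-6) axis maps a hand at angle A degrees to (360 - A) degrees, which sends a reading of T minutes past 12:00 to (720 - T) minutes past 12:00.
Mirror reads 7:56 = 476 minutes past 12:00.
Actual time: (720 - 476) mod 720 = 244 minutes = 4:04.

Final answer: 4:04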